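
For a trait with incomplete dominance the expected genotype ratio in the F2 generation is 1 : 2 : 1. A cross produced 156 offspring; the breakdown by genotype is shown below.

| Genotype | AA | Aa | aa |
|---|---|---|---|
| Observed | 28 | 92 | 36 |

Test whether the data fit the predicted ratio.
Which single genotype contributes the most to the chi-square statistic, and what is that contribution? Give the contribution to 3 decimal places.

Ratio total = 4. Expected counts: 156×1/4 = 39, 156×2/4 = 78, 156×1/4 = 39.
AA: (28 − 39)²/39 = 121/39 = 3.1026
Aa: (92 − 78)²/78 = 196/78 = 2.5128
aa: (36 − 39)²/39 = 9/39 = 0.2308
The largest term is for AA: 3.103.

AA, 3.103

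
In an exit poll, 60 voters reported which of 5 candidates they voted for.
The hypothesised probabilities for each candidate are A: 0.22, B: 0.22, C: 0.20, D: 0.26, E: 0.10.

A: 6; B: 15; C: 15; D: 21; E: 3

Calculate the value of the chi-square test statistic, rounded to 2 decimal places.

Expected counts E_i = n·p_i: 60×0.22 = 13.2, 60×0.22 = 13.2, 60×0.20 = 12, 60×0.26 = 15.6, 60×0.10 = 6.
A: (6 − 13.2)²/13.2 = 51.84/13.2 = 3.927
B: (15 − 13.2)²/13.2 = 3.24/13.2 = 0.245
C: (15 − 12)²/12 = 9/12 = 0.750
D: (21 − 15.6)²/15.6 = 29.16/15.6 = 1.869
E: (3 − 6)²/6 = 9/6 = 1.500
Sum = 8.29

8.29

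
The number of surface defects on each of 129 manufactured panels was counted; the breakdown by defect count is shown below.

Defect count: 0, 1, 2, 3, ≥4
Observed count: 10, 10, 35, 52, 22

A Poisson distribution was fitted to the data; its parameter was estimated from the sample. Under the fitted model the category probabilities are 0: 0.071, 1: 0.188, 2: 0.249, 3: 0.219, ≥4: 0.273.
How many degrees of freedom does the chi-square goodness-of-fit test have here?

3

There are k = 5 categories and 1 parameter estimated from the data, so df = 5 − 1 − 1 = 3.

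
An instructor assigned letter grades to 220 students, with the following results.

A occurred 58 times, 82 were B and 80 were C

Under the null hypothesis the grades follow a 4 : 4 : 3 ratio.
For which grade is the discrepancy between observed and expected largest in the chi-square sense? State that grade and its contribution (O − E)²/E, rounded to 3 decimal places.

Ratio total = 11. Expected counts: 220×4/11 = 80, 220×4/11 = 80, 220×3/11 = 60.
cat         O        E   (O−E)²/E
A          58       80     6.0500
B          82       80     0.0500
C          80       60     6.6667
The largest term is for C: 6.667.

C, 6.667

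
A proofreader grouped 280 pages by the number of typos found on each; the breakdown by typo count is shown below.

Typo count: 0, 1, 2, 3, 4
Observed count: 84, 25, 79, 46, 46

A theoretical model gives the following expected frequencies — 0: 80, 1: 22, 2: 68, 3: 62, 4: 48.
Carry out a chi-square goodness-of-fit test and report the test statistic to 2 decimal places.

cat         O        E   (O−E)²/E
0          84       80      0.200
1          25       22      0.409
2          79       68      1.779
3          46       62      4.129
4          46       48      0.083
Sum = 6.60

6.60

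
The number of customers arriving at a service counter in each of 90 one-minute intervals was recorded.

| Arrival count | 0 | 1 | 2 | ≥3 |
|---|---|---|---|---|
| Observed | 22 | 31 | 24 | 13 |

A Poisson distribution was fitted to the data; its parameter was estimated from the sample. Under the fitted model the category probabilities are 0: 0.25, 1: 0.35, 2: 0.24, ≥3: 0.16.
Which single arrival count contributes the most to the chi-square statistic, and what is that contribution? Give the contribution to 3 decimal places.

2, 0.267

Expected counts E_i = n·p_i: 90×0.25 = 22.5, 90×0.35 = 31.5, 90×0.24 = 21.6, 90×0.16 = 14.4.
χ² = (22−22.5)²/22.5 + (31−31.5)²/31.5 + (24−21.6)²/21.6 + (13−14.4)²/14.4
   = 0.0111 + 0.0079 + 0.2667 + 0.1361
The largest term is for 2: 0.267.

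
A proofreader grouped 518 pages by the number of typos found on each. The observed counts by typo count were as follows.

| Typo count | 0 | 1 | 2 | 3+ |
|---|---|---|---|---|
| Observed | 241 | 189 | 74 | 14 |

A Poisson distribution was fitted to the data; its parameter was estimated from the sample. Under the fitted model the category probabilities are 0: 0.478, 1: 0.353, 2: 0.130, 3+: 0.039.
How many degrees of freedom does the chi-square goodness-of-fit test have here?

2

There are k = 4 categories and 1 parameter estimated from the data, so df = 4 − 1 − 1 = 2.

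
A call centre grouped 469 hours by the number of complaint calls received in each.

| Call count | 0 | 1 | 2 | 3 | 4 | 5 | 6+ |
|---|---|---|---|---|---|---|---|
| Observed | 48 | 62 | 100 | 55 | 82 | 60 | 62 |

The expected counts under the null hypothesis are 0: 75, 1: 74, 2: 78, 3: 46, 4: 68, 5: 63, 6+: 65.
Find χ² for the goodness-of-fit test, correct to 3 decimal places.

22.796

χ² = (48−75)²/75 + (62−74)²/74 + (100−78)²/78 + (55−46)²/46 + (82−68)²/68 + (60−63)²/63 + (62−65)²/65
   = 9.7200 + 1.9459 + 6.2051 + 1.7609 + 2.8824 + 0.1429 + 0.1385
Sum = 22.796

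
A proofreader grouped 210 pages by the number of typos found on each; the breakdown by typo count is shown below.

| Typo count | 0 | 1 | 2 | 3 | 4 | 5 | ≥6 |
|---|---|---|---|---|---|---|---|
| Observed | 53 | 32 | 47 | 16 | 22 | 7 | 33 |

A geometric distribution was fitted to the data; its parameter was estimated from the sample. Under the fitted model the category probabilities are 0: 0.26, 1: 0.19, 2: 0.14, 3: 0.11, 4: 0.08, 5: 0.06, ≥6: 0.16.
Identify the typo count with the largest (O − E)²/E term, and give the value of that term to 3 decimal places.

Expected counts E_i = n·p_i: 210×0.26 = 54.6, 210×0.19 = 39.9, 210×0.14 = 29.4, 210×0.11 = 23.1, 210×0.08 = 16.8, 210×0.06 = 12.6, 210×0.16 = 33.6.
0: (53 − 54.6)²/54.6 = 2.56/54.6 = 0.0469
1: (32 − 39.9)²/39.9 = 62.41/39.9 = 1.5642
2: (47 − 29.4)²/29.4 = 309.76/29.4 = 10.5361
3: (16 − 23.1)²/23.1 = 50.41/23.1 = 2.1823
4: (22 − 16.8)²/16.8 = 27.04/16.8 = 1.6095
5: (7 − 12.6)²/12.6 = 31.36/12.6 = 2.4889
≥6: (33 − 33.6)²/33.6 = 0.36/33.6 = 0.0107
The largest term is for 2: 10.536.

2, 10.536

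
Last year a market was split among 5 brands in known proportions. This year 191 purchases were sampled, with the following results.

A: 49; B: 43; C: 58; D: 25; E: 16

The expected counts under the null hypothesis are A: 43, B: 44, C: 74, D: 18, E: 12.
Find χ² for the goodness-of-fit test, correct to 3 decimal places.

8.375

χ² = (49−43)²/43 + (43−44)²/44 + (58−74)²/74 + (25−18)²/18 + (16−12)²/12
   = 0.8372 + 0.0227 + 3.4595 + 2.7222 + 1.3333
Sum = 8.375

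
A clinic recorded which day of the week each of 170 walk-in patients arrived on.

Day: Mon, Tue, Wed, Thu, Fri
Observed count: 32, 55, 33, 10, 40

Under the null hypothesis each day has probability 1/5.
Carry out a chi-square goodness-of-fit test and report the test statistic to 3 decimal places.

Under H₀ each category has probability 1/5, so each expected count is 170/5 = 34.
cat         O        E   (O−E)²/E
Mon        32       34     0.1176
Tue        55       34    12.9706
Wed        33       34     0.0294
Thu        10       34    16.9412
Fri        40       34     1.0588
Sum = 31.118

31.118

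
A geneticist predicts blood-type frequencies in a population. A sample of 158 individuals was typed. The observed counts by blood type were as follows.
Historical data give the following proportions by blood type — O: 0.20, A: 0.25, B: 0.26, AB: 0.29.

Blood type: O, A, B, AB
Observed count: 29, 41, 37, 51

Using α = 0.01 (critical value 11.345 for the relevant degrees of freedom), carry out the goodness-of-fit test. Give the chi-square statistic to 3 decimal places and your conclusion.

Expected counts E_i = n·p_i: 158×0.20 = 31.6, 158×0.25 = 39.5, 158×0.26 = 41.08, 158×0.29 = 45.82.
cat         O        E   (O−E)²/E
O          29     31.6     0.2139
A          41     39.5     0.0570
B          37    41.08     0.4052
AB         51    45.82     0.5856
Sum = 1.262
df = 3. Since 1.262 < 11.345, we do not reject H₀.

1.262; do not reject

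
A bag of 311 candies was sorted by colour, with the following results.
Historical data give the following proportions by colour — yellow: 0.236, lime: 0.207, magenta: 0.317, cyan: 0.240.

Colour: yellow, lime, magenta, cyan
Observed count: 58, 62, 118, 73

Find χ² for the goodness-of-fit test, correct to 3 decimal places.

7.176

Expected counts E_i = n·p_i: 311×0.236 = 73.396, 311×0.207 = 64.377, 311×0.317 = 98.587, 311×0.240 = 74.64.
cat          O        E   (O−E)²/E
yellow      58   73.396     3.2296
lime        62   64.377     0.0878
magenta    118   98.587     3.8227
cyan        73    74.64     0.0360
Sum = 7.176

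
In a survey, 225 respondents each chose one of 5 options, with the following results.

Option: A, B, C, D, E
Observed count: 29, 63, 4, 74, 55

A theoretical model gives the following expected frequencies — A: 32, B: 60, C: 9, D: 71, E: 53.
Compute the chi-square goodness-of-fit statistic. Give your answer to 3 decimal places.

A: (29 − 32)²/32 = 9/32 = 0.2813
B: (63 − 60)²/60 = 9/60 = 0.1500
C: (4 − 9)²/9 = 25/9 = 2.7778
D: (74 − 71)²/71 = 9/71 = 0.1268
E: (55 − 53)²/53 = 4/53 = 0.0755
Sum = 3.411

3.411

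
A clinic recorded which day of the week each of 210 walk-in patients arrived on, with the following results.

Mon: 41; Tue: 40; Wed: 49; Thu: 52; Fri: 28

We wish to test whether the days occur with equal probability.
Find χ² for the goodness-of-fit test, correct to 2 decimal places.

Expected count for each of the 5 categories: 210/5 = 42.
Mon: (41 − 42)²/42 = 1/42 = 0.024
Tue: (40 − 42)²/42 = 4/42 = 0.095
Wed: (49 − 42)²/42 = 49/42 = 1.167
Thu: (52 − 42)²/42 = 100/42 = 2.381
Fri: (28 − 42)²/42 = 196/42 = 4.667
Sum = 8.33

8.33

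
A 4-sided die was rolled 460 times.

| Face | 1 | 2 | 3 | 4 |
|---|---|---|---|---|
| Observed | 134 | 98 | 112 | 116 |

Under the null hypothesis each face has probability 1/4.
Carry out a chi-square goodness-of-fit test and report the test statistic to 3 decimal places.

5.739

Under H₀ each category has probability 1/4, so each expected count is 460/4 = 115.
cat         O        E   (O−E)²/E
1         134      115     3.1391
2          98      115     2.5130
3         112      115     0.0783
4         116      115     0.0087
Sum = 5.739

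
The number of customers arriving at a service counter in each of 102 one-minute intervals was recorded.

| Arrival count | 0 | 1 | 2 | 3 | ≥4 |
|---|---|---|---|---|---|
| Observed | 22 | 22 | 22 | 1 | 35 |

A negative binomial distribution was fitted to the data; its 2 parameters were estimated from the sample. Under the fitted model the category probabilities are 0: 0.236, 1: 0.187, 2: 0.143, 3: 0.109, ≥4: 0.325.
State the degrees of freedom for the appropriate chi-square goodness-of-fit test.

2

There are k = 5 categories and 2 parameters estimated from the data, so df = 5 − 1 − 2 = 2.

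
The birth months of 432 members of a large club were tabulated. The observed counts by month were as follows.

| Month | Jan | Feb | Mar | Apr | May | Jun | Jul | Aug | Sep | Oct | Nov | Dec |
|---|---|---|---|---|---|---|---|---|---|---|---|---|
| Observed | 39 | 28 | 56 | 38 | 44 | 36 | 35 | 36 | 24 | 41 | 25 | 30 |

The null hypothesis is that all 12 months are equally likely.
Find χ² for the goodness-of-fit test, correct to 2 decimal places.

Under H₀ each category has probability 1/12, so each expected count is 432/12 = 36.
Jan: (39 − 36)²/36 = 9/36 = 0.250
Feb: (28 − 36)²/36 = 64/36 = 1.778
Mar: (56 − 36)²/36 = 400/36 = 11.111
Apr: (38 − 36)²/36 = 4/36 = 0.111
May: (44 − 36)²/36 = 64/36 = 1.778
Jun: (36 − 36)²/36 = 0/36 = 0.000
Jul: (35 − 36)²/36 = 1/36 = 0.028
Aug: (36 − 36)²/36 = 0/36 = 0.000
Sep: (24 − 36)²/36 = 144/36 = 4.000
Oct: (41 − 36)²/36 = 25/36 = 0.694
Nov: (25 − 36)²/36 = 121/36 = 3.361
Dec: (30 − 36)²/36 = 36/36 = 1.000
Sum = 24.11

24.11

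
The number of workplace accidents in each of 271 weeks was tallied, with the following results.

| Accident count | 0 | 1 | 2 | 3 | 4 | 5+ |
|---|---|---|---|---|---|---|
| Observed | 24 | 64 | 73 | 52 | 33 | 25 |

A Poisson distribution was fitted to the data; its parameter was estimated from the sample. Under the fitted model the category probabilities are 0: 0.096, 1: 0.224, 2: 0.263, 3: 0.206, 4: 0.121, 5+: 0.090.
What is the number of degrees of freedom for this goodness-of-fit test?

There are k = 6 categories and 1 parameter estimated from the data, so df = 6 − 1 − 1 = 4.

4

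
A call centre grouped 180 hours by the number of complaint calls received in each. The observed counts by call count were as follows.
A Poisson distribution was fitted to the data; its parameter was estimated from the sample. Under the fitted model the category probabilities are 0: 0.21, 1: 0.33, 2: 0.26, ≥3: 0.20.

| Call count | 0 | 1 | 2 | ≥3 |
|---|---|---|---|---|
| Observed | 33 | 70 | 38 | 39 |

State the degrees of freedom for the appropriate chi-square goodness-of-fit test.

2

There are k = 4 categories and 1 parameter estimated from the data, so df = 4 − 1 − 1 = 2.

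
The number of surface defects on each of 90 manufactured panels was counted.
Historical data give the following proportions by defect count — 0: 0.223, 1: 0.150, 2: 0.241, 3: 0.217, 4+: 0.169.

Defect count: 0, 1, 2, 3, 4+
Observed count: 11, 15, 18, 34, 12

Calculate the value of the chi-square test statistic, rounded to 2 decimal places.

Expected counts E_i = n·p_i: 90×0.223 = 20.07, 90×0.150 = 13.5, 90×0.241 = 21.69, 90×0.217 = 19.53, 90×0.169 = 15.21.
0: (11 − 20.07)²/20.07 = 82.2649/20.07 = 4.099
1: (15 − 13.5)²/13.5 = 2.25/13.5 = 0.167
2: (18 − 21.69)²/21.69 = 13.6161/21.69 = 0.628
3: (34 − 19.53)²/19.53 = 209.3809/19.53 = 10.721
4+: (12 − 15.21)²/15.21 = 10.3041/15.21 = 0.677
Sum = 16.29

16.29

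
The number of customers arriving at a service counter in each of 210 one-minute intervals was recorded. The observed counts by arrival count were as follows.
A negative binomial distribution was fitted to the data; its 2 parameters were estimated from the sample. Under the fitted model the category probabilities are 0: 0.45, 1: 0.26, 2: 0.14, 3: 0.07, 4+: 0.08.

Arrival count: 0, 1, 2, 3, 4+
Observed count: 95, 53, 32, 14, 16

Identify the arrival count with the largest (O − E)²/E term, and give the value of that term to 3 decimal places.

Expected counts E_i = n·p_i: 210×0.45 = 94.5, 210×0.26 = 54.6, 210×0.14 = 29.4, 210×0.07 = 14.7, 210×0.08 = 16.8.
0: (95 − 94.5)²/94.5 = 0.25/94.5 = 0.0026
1: (53 − 54.6)²/54.6 = 2.56/54.6 = 0.0469
2: (32 − 29.4)²/29.4 = 6.76/29.4 = 0.2299
3: (14 − 14.7)²/14.7 = 0.49/14.7 = 0.0333
4+: (16 − 16.8)²/16.8 = 0.64/16.8 = 0.0381
The largest term is for 2: 0.230.

2, 0.230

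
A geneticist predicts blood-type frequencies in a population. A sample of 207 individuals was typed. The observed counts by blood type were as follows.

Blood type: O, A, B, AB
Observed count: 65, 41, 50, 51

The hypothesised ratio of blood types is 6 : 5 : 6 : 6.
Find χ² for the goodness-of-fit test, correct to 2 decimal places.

3.06

Ratio total = 23. Expected counts: 207×6/23 = 54, 207×5/23 = 45, 207×6/23 = 54, 207×6/23 = 54.
cat         O        E   (O−E)²/E
O          65       54      2.241
A          41       45      0.356
B          50       54      0.296
AB         51       54      0.167
Sum = 3.06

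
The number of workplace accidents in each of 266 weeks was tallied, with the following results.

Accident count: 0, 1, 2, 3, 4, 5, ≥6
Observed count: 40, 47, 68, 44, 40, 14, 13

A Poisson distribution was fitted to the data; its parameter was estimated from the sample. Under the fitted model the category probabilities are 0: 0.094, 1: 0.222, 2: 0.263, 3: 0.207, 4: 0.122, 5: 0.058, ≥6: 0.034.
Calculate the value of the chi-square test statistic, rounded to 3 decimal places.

Expected counts E_i = n·p_i: 266×0.094 = 25.004, 266×0.222 = 59.052, 266×0.263 = 69.958, 266×0.207 = 55.062, 266×0.122 = 32.452, 266×0.058 = 15.428, 266×0.034 = 9.044.
0: (40 − 25.004)²/25.004 = 224.880016/25.004 = 8.9938
1: (47 − 59.052)²/59.052 = 145.250704/59.052 = 2.4597
2: (68 − 69.958)²/69.958 = 3.833764/69.958 = 0.0548
3: (44 − 55.062)²/55.062 = 122.367844/55.062 = 2.2224
4: (40 − 32.452)²/32.452 = 56.972304/32.452 = 1.7556
5: (14 − 15.428)²/15.428 = 2.039184/15.428 = 0.1322
≥6: (13 − 9.044)²/9.044 = 15.649936/9.044 = 1.7304
Sum = 17.349

17.349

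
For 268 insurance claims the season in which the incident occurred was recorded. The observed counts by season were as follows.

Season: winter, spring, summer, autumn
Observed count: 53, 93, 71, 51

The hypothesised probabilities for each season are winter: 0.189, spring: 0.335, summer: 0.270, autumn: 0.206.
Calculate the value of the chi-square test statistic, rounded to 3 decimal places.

0.571

Expected counts E_i = n·p_i: 268×0.189 = 50.652, 268×0.335 = 89.78, 268×0.270 = 72.36, 268×0.206 = 55.208.
χ² = (53−50.652)²/50.652 + (93−89.78)²/89.78 + (71−72.36)²/72.36 + (51−55.208)²/55.208
   = 0.1088 + 0.1155 + 0.0256 + 0.3207
Sum = 0.571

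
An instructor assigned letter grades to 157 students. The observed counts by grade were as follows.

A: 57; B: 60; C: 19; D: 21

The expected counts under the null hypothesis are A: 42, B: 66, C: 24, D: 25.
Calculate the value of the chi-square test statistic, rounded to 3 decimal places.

7.584

χ² = (57−42)²/42 + (60−66)²/66 + (19−24)²/24 + (21−25)²/25
   = 5.3571 + 0.5455 + 1.0417 + 0.6400
Sum = 7.584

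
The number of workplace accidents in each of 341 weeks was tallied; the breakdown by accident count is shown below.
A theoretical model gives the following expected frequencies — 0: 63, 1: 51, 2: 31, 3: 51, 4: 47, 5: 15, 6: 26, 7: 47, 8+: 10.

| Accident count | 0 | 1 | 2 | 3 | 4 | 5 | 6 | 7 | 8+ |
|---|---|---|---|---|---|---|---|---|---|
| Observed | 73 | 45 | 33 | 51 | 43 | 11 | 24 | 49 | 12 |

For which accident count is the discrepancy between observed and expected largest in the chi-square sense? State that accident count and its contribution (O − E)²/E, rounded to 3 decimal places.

0, 1.587

χ² = (73−63)²/63 + (45−51)²/51 + (33−31)²/31 + (51−51)²/51 + (43−47)²/47 + (11−15)²/15 + (24−26)²/26 + (49−47)²/47 + (12−10)²/10
   = 1.5873 + 0.7059 + 0.1290 + 0.0000 + 0.3404 + 1.0667 + 0.1538 + 0.0851 + 0.4000
The largest term is for 0: 1.587.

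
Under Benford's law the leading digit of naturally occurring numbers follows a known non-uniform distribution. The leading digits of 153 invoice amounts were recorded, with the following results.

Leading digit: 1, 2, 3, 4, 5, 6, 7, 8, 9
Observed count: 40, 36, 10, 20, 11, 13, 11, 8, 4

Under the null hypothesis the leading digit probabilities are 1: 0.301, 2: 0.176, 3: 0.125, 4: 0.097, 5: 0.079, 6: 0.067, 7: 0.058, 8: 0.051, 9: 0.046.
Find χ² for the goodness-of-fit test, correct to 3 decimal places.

Expected counts E_i = n·p_i: 153×0.301 = 46.053, 153×0.176 = 26.928, 153×0.125 = 19.125, 153×0.097 = 14.841, 153×0.079 = 12.087, 153×0.067 = 10.251, 153×0.058 = 8.874, 153×0.051 = 7.803, 153×0.046 = 7.038.
χ² = (40−46.053)²/46.053 + (36−26.928)²/26.928 + (10−19.125)²/19.125 + (20−14.841)²/14.841 + (11−12.087)²/12.087 + (13−10.251)²/10.251 + (11−8.874)²/8.874 + (8−7.803)²/7.803 + (4−7.038)²/7.038
   = 0.7956 + 3.0563 + 4.3538 + 1.7934 + 0.0978 + 0.7372 + 0.5093 + 0.0050 + 1.3114
Sum = 12.660

12.660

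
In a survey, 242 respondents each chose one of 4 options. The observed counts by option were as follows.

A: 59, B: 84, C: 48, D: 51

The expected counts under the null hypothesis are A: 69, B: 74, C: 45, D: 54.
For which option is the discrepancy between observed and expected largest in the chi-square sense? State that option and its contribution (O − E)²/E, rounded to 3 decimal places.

A, 1.449

cat         O        E   (O−E)²/E
A          59       69     1.4493
B          84       74     1.3514
C          48       45     0.2000
D          51       54     0.1667
The largest term is for A: 1.449.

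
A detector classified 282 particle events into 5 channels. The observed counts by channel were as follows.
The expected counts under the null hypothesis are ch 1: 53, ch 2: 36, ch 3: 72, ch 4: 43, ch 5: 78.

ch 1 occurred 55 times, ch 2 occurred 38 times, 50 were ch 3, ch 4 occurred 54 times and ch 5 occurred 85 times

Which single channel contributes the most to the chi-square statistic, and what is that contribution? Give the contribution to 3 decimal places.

ch 1: (55 − 53)²/53 = 4/53 = 0.0755
ch 2: (38 − 36)²/36 = 4/36 = 0.1111
ch 3: (50 − 72)²/72 = 484/72 = 6.7222
ch 4: (54 − 43)²/43 = 121/43 = 2.8140
ch 5: (85 − 78)²/78 = 49/78 = 0.6282
The largest term is for ch 3: 6.722.

ch 3, 6.722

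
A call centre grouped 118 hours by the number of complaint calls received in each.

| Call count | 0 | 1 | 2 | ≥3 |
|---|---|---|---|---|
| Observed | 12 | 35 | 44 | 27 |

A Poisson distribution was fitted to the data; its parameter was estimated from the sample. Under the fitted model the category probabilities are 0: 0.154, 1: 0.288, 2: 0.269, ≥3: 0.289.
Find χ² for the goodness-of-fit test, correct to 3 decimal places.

Expected counts E_i = n·p_i: 118×0.154 = 18.172, 118×0.288 = 33.984, 118×0.269 = 31.742, 118×0.289 = 34.102.
χ² = (12−18.172)²/18.172 + (35−33.984)²/33.984 + (44−31.742)²/31.742 + (27−34.102)²/34.102
   = 2.0963 + 0.0304 + 4.7337 + 1.4790
Sum = 8.339

8.339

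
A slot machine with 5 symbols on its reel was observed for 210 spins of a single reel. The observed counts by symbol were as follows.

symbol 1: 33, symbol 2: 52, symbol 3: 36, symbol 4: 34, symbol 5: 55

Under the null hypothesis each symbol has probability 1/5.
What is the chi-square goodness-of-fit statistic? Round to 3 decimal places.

Under H₀ each category has probability 1/5, so each expected count is 210/5 = 42.
cat           O        E   (O−E)²/E
symbol 1     33       42     1.9286
symbol 2     52       42     2.3810
symbol 3     36       42     0.8571
symbol 4     34       42     1.5238
symbol 5     55       42     4.0238
Sum = 10.714

10.714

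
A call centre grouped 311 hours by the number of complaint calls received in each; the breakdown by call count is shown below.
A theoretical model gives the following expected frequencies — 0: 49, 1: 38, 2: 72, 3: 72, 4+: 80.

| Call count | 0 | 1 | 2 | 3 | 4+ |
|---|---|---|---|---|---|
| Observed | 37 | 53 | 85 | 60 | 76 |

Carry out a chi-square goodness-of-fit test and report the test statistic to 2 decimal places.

13.41

0: (37 − 49)²/49 = 144/49 = 2.939
1: (53 − 38)²/38 = 225/38 = 5.921
2: (85 − 72)²/72 = 169/72 = 2.347
3: (60 − 72)²/72 = 144/72 = 2.000
4+: (76 − 80)²/80 = 16/80 = 0.200
Sum = 13.41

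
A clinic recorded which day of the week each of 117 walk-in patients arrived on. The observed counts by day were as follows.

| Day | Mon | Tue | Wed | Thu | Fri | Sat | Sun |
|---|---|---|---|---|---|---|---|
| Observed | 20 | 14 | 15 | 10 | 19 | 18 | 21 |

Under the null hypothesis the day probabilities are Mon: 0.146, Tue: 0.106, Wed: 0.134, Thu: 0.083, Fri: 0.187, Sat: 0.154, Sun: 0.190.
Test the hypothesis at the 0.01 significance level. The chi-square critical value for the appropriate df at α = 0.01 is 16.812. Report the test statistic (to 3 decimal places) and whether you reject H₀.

1.189; do not reject

Expected counts E_i = n·p_i: 117×0.146 = 17.082, 117×0.106 = 12.402, 117×0.134 = 15.678, 117×0.083 = 9.711, 117×0.187 = 21.879, 117×0.154 = 18.018, 117×0.190 = 22.23.
χ² = (20−17.082)²/17.082 + (14−12.402)²/12.402 + (15−15.678)²/15.678 + (10−9.711)²/9.711 + (19−21.879)²/21.879 + (18−18.018)²/18.018 + (21−22.23)²/22.23
   = 0.4985 + 0.2059 + 0.0293 + 0.0086 + 0.3788 + 0.0000 + 0.0681
Sum = 1.189
df = 6. Since 1.189 < 16.812, we do not reject H₀.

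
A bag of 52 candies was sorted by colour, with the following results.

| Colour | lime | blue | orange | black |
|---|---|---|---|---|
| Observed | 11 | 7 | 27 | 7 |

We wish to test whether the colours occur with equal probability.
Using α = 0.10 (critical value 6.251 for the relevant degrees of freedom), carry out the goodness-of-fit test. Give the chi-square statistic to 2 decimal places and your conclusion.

Expected count for each of the 4 categories: 52/4 = 13.
χ² = (11−13)²/13 + (7−13)²/13 + (27−13)²/13 + (7−13)²/13
   = 0.308 + 2.769 + 15.077 + 2.769
Sum = 20.92
df = 3. Since 20.92 > 6.251, we reject H₀.

20.92; reject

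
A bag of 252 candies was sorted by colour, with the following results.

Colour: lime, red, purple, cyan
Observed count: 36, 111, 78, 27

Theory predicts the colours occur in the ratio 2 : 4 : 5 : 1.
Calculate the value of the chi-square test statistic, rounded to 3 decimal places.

Ratio total = 12. Expected counts: 252×2/12 = 42, 252×4/12 = 84, 252×5/12 = 105, 252×1/12 = 21.
χ² = (36−42)²/42 + (111−84)²/84 + (78−105)²/105 + (27−21)²/21
   = 0.8571 + 8.6786 + 6.9429 + 1.7143
Sum = 18.193

18.193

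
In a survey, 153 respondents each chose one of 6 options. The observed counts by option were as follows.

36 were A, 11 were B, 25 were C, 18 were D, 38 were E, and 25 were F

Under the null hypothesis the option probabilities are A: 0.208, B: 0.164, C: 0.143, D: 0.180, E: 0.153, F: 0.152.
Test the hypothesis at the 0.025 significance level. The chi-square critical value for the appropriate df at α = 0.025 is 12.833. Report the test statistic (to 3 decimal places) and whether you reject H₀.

21.438; reject

Expected counts E_i = n·p_i: 153×0.208 = 31.824, 153×0.164 = 25.092, 153×0.143 = 21.879, 153×0.180 = 27.54, 153×0.153 = 23.409, 153×0.152 = 23.256.
cat         O        E   (O−E)²/E
A          36   31.824     0.5480
B          11   25.092     7.9143
C          25   21.879     0.4452
D          18    27.54     3.3047
E          38   23.409     9.0947
F          25   23.256     0.1308
Sum = 21.438
df = 5. Since 21.438 > 12.833, we reject H₀.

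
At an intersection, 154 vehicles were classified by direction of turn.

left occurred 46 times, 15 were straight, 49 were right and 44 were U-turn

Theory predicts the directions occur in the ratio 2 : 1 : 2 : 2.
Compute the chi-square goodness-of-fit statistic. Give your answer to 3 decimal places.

Ratio total = 7. Expected counts: 154×2/7 = 44, 154×1/7 = 22, 154×2/7 = 44, 154×2/7 = 44.
cat           O        E   (O−E)²/E
left         46       44     0.0909
straight     15       22     2.2273
right        49       44     0.5682
U-turn       44       44     0.0000
Sum = 2.886

2.886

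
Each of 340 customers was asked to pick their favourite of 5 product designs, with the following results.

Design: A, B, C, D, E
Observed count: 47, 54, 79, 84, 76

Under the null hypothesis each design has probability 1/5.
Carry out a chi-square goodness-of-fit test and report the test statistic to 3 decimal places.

Under H₀ each category has probability 1/5, so each expected count is 340/5 = 68.
χ² = (47−68)²/68 + (54−68)²/68 + (79−68)²/68 + (84−68)²/68 + (76−68)²/68
   = 6.4853 + 2.8824 + 1.7794 + 3.7647 + 0.9412
Sum = 15.853

15.853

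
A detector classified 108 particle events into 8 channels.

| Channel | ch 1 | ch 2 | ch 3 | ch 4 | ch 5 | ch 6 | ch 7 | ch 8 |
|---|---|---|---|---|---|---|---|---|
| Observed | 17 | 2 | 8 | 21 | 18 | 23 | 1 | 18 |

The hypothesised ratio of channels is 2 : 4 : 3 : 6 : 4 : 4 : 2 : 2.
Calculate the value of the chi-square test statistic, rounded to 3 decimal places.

Ratio total = 27. Expected counts: 108×2/27 = 8, 108×4/27 = 16, 108×3/27 = 12, 108×6/27 = 24, 108×4/27 = 16, 108×4/27 = 16, 108×2/27 = 8, 108×2/27 = 8.
χ² = (17−8)²/8 + (2−16)²/16 + (8−12)²/12 + (21−24)²/24 + (18−16)²/16 + (23−16)²/16 + (1−8)²/8 + (18−8)²/8
   = 10.1250 + 12.2500 + 1.3333 + 0.3750 + 0.2500 + 3.0625 + 6.1250 + 12.5000
Sum = 46.021

46.021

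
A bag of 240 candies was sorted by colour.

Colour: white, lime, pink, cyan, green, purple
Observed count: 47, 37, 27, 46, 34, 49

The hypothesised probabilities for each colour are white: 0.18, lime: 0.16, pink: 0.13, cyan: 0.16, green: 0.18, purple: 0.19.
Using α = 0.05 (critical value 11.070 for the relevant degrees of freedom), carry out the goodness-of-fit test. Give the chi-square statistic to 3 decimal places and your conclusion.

Expected counts E_i = n·p_i: 240×0.18 = 43.2, 240×0.16 = 38.4, 240×0.13 = 31.2, 240×0.16 = 38.4, 240×0.18 = 43.2, 240×0.19 = 45.6.
χ² = (47−43.2)²/43.2 + (37−38.4)²/38.4 + (27−31.2)²/31.2 + (46−38.4)²/38.4 + (34−43.2)²/43.2 + (49−45.6)²/45.6
   = 0.3343 + 0.0510 + 0.5654 + 1.5042 + 1.9593 + 0.2535
Sum = 4.668
df = 5. Since 4.668 < 11.070, we do not reject H₀.

4.668; do not reject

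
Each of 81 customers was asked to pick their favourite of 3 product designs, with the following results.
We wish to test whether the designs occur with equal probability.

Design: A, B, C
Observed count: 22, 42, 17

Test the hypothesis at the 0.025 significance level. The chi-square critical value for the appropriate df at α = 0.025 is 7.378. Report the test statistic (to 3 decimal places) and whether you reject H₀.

Under H₀ each category has probability 1/3, so each expected count is 81/3 = 27.
cat         O        E   (O−E)²/E
A          22       27     0.9259
B          42       27     8.3333
C          17       27     3.7037
Sum = 12.963
df = 2. Since 12.963 > 7.378, we reject H₀.

12.963; reject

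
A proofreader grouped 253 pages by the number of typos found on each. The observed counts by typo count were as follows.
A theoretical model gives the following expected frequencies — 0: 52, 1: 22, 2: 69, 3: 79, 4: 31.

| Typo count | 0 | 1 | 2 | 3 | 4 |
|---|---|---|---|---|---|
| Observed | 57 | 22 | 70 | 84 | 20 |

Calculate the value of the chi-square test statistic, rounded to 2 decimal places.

χ² = (57−52)²/52 + (22−22)²/22 + (70−69)²/69 + (84−79)²/79 + (20−31)²/31
   = 0.481 + 0.000 + 0.014 + 0.316 + 3.903
Sum = 4.71

4.71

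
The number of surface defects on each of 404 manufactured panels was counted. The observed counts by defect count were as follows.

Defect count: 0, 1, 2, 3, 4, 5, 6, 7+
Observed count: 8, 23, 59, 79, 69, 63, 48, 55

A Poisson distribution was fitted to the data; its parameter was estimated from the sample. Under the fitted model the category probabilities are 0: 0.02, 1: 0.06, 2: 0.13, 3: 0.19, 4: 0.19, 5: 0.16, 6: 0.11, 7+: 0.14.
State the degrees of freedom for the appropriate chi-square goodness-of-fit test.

6

There are k = 8 categories and 1 parameter estimated from the data, so df = 8 − 1 − 1 = 6.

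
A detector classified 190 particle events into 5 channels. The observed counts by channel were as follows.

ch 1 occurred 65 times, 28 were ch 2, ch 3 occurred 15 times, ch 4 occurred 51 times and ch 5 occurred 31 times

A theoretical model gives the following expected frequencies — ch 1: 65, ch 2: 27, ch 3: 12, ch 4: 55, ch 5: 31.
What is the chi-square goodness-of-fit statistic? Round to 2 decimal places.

1.08

cat         O        E   (O−E)²/E
ch 1       65       65      0.000
ch 2       28       27      0.037
ch 3       15       12      0.750
ch 4       51       55      0.291
ch 5       31       31      0.000
Sum = 1.08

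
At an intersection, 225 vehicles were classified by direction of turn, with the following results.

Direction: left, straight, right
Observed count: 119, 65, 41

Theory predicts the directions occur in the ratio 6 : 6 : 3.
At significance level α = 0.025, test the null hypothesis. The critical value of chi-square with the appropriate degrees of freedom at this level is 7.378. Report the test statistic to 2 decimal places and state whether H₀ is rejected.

Ratio total = 15. Expected counts: 225×6/15 = 90, 225×6/15 = 90, 225×3/15 = 45.
χ² = (119−90)²/90 + (65−90)²/90 + (41−45)²/45
   = 9.344 + 6.944 + 0.356
Sum = 16.64
df = 2. Since 16.64 > 7.378, we reject H₀.

16.64; reject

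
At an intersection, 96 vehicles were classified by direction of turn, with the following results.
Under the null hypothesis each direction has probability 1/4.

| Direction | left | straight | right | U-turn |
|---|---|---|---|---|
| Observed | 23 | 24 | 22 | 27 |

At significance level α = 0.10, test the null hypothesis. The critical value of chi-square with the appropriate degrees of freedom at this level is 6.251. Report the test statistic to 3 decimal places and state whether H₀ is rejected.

0.583; do not reject

Expected count for each of the 4 categories: 96/4 = 24.
χ² = (23−24)²/24 + (24−24)²/24 + (22−24)²/24 + (27−24)²/24
   = 0.0417 + 0.0000 + 0.1667 + 0.3750
Sum = 0.583
df = 3. Since 0.583 < 6.251, we do not reject H₀.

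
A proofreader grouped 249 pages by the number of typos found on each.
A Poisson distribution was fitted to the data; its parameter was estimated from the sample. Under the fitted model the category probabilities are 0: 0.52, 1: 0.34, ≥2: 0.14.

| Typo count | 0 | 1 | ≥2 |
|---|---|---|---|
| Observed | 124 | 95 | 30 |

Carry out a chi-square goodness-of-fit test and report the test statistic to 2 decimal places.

2.17

Expected counts E_i = n·p_i: 249×0.52 = 129.48, 249×0.34 = 84.66, 249×0.14 = 34.86.
cat         O        E   (O−E)²/E
0         124   129.48      0.232
1          95    84.66      1.263
≥2         30    34.86      0.678
Sum = 2.17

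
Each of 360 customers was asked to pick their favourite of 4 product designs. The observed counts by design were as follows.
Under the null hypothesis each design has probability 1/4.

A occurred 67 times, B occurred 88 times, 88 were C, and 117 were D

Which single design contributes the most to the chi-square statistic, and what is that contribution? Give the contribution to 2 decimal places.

D, 8.10

Under H₀ each category has probability 1/4, so each expected count is 360/4 = 90.
cat         O        E   (O−E)²/E
A          67       90      5.878
B          88       90      0.044
C          88       90      0.044
D         117       90      8.100
The largest term is for D: 8.10.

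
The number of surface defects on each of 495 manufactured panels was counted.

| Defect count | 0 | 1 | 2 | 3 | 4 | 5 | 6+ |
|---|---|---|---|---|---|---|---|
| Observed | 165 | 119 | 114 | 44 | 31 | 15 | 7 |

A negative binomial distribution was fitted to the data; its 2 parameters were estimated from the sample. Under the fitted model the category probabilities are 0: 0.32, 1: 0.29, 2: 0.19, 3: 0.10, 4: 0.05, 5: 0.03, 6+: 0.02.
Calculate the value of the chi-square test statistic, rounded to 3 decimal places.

11.746

Expected counts E_i = n·p_i: 495×0.32 = 158.4, 495×0.29 = 143.55, 495×0.19 = 94.05, 495×0.10 = 49.5, 495×0.05 = 24.75, 495×0.03 = 14.85, 495×0.02 = 9.9.
cat         O        E   (O−E)²/E
0         165    158.4     0.2750
1         119   143.55     4.1986
2         114    94.05     4.2318
3          44     49.5     0.6111
4          31    24.75     1.5783
5          15    14.85     0.0015
6+          7      9.9     0.8495
Sum = 11.746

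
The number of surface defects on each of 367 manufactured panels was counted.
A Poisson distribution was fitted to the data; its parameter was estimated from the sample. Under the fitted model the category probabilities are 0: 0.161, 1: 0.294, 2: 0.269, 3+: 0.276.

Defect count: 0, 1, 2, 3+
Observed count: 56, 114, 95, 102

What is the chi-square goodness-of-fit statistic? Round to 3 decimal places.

Expected counts E_i = n·p_i: 367×0.161 = 59.087, 367×0.294 = 107.898, 367×0.269 = 98.723, 367×0.276 = 101.292.
χ² = (56−59.087)²/59.087 + (114−107.898)²/107.898 + (95−98.723)²/98.723 + (102−101.292)²/101.292
   = 0.1613 + 0.3451 + 0.1404 + 0.0049
Sum = 0.652

0.652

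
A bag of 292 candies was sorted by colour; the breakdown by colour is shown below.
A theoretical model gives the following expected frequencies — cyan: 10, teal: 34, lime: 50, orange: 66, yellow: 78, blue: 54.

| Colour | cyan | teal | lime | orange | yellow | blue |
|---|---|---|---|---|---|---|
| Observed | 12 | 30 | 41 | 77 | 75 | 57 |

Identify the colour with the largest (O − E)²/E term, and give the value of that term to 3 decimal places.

orange, 1.833

cyan: (12 − 10)²/10 = 4/10 = 0.4000
teal: (30 − 34)²/34 = 16/34 = 0.4706
lime: (41 − 50)²/50 = 81/50 = 1.6200
orange: (77 − 66)²/66 = 121/66 = 1.8333
yellow: (75 − 78)²/78 = 9/78 = 0.1154
blue: (57 − 54)²/54 = 9/54 = 0.1667
The largest term is for orange: 1.833.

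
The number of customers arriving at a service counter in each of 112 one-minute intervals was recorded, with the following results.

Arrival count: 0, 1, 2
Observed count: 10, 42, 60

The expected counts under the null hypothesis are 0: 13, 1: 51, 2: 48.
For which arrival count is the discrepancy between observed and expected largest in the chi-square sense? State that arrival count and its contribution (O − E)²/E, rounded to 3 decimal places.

cat         O        E   (O−E)²/E
0          10       13     0.6923
1          42       51     1.5882
2          60       48     3.0000
The largest term is for 2: 3.000.

2, 3.000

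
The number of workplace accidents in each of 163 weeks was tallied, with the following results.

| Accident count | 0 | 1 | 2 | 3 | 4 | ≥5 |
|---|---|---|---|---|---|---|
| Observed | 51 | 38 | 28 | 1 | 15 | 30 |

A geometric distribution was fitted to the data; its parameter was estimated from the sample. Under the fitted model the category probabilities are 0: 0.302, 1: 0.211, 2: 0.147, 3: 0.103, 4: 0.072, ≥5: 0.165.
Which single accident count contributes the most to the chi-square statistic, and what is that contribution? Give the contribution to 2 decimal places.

3, 14.85

Expected counts E_i = n·p_i: 163×0.302 = 49.226, 163×0.211 = 34.393, 163×0.147 = 23.961, 163×0.103 = 16.789, 163×0.072 = 11.736, 163×0.165 = 26.895.
χ² = (51−49.226)²/49.226 + (38−34.393)²/34.393 + (28−23.961)²/23.961 + (1−16.789)²/16.789 + (15−11.736)²/11.736 + (30−26.895)²/26.895
   = 0.064 + 0.378 + 0.681 + 14.849 + 0.908 + 0.358
The largest term is for 3: 14.85.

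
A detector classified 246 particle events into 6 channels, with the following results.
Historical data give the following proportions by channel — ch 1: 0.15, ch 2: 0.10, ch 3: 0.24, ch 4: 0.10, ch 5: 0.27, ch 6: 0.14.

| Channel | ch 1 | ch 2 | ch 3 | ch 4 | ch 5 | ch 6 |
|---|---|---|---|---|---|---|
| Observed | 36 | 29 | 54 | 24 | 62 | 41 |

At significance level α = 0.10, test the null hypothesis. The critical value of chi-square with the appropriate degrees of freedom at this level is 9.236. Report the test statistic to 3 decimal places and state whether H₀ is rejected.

2.797; do not reject

Expected counts E_i = n·p_i: 246×0.15 = 36.9, 246×0.10 = 24.6, 246×0.24 = 59.04, 246×0.10 = 24.6, 246×0.27 = 66.42, 246×0.14 = 34.44.
cat         O        E   (O−E)²/E
ch 1       36     36.9     0.0220
ch 2       29     24.6     0.7870
ch 3       54    59.04     0.4302
ch 4       24     24.6     0.0146
ch 5       62    66.42     0.2941
ch 6       41    34.44     1.2495
Sum = 2.797
df = 5. Since 2.797 < 9.236, we do not reject H₀.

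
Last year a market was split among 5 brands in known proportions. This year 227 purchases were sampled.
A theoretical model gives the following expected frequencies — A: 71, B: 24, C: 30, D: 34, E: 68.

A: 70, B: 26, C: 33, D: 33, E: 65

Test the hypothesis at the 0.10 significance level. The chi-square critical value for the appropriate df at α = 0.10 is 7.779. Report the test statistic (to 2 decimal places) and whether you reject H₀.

A: (70 − 71)²/71 = 1/71 = 0.014
B: (26 − 24)²/24 = 4/24 = 0.167
C: (33 − 30)²/30 = 9/30 = 0.300
D: (33 − 34)²/34 = 1/34 = 0.029
E: (65 − 68)²/68 = 9/68 = 0.132
Sum = 0.64
df = 4. Since 0.64 < 7.779, we do not reject H₀.

0.64; do not reject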